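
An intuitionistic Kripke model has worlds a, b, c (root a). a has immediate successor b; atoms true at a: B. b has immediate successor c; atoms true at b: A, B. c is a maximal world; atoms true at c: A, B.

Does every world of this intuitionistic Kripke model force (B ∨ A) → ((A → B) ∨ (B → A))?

Yes

a ⊩ (B ∨ A) → ((A → B) ∨ (B → A)): every world accessible from a that forces B ∨ A (namely a, b, c) also forces (A → B) ∨ (B → A).
Since the root a forces (B ∨ A) → ((A → B) ∨ (B → A)) and forcing is persistent (monotone upward), every world forces it.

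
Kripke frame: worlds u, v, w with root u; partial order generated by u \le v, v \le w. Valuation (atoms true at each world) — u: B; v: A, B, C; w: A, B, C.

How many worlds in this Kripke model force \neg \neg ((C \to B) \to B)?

3

u: forces it.
v: forces it.
w: forces it.
Worlds forcing the formula: {u, v, w}.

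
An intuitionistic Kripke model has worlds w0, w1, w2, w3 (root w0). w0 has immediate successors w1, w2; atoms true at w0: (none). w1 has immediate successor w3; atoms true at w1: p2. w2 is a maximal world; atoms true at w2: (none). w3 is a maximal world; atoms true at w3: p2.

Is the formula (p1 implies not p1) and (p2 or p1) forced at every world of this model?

Not every world: w0 does not force (p1 implies not p1) and (p2 or p1).
w0 does not force (p1 implies not p1) and (p2 or p1) since w0 fails p2 or p1.

No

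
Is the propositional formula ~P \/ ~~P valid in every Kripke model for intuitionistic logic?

No

This is the weak law of excluded middle, which is not intuitionistically valid.
A Kripke countermodel: worlds a, b, c; order generated by a <= b, a <= c; atoms true at each world — a:{}; b:{P}; c:{}.
a ||-/- ~P \/ ~~P: neither disjunct is forced at a.
a ||-/- ~P since b is accessible from a and b ||- P.
So the root a does not force the formula.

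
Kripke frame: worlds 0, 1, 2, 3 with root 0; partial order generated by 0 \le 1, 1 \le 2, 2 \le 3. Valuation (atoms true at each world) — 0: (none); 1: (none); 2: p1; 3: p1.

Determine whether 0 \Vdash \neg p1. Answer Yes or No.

No

0 \nVdash \neg p1 since 2 is accessible from 0 and 2 \Vdash p1.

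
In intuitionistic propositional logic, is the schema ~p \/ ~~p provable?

This is the weak law of excluded middle, which is not intuitionistically valid.
A Kripke countermodel: worlds a, b, c; order generated by a <= b, a <= c; atoms true at each world — a:{}; b:{p}; c:{}.
a ||-/- ~p \/ ~~p: neither disjunct is forced at a.
a ||-/- ~p since b is accessible from a and b ||- p.
So the root a does not force the formula.

No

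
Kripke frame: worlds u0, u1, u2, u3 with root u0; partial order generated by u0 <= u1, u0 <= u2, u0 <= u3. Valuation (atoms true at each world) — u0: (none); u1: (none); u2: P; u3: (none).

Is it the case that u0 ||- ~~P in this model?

u0 ||-/- ~~P since u1 is accessible from u0 and u1 ||- ~P.
u1 ||- ~P: no world accessible from u1 forces P.

No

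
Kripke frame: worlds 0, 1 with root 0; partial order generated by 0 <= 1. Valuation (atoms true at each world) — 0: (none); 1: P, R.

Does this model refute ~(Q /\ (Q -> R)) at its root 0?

No

0 ||- ~(Q /\ (Q -> R)): no world accessible from 0 forces Q /\ (Q -> R).
So the root 0 forces ~(Q /\ (Q -> R)); the model is not a countermodel.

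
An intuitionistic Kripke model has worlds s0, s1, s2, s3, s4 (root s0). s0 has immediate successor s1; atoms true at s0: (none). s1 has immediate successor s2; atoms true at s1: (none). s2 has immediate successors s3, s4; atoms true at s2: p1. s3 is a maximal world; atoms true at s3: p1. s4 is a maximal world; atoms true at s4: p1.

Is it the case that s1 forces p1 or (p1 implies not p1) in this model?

No

s1 does not force p1 or (p1 implies not p1): neither disjunct is forced at s1.
s1 lacks atom p1, so s1 does not force p1.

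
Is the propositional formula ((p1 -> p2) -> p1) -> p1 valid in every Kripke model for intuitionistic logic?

This is Peirce's law, which is not intuitionistically valid.
A Kripke countermodel: worlds 0, 1; order generated by 0 <= 1; atoms true at each world — 0:{}; 1:{p1}.
0 ||-/- ((p1 -> p2) -> p1) -> p1: already at 0 itself, 0 ||- (p1 -> p2) -> p1 but 0 ||-/- p1.
0 lacks atom p1, so 0 ||-/- p1.
So the root 0 does not force the formula.

No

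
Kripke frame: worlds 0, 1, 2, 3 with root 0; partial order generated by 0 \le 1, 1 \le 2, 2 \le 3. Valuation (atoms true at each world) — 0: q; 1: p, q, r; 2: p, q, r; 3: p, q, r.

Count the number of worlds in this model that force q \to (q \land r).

3

0: does not force it — 0 \nVdash q \to (q \land r): already at 0 itself, 0 \Vdash q but 0 \nVdash q \land r.
1: forces it.
2: forces it.
3: forces it.
Worlds forcing the formula: {1, 2, 3}.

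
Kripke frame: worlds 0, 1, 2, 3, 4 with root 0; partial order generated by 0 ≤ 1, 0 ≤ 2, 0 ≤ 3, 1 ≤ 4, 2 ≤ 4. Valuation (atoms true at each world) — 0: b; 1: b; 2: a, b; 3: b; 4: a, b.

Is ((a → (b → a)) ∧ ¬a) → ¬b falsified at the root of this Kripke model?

0 ⊮ ((a → (b → a)) ∧ ¬a) → ¬b: at the accessible world 3, 3 ⊩ (a → (b → a)) ∧ ¬a but 3 ⊮ ¬b.
3 ⊮ ¬b since 3 is accessible from 3 and 3 ⊩ b.
So the root 0 does not force ((a → (b → a)) ∧ ¬a) → ¬b; the model is a countermodel.

Yes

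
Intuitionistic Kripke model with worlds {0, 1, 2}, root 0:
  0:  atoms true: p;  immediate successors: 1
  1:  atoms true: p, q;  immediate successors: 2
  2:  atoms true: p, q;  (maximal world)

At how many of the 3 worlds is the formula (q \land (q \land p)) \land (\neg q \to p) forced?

0: does not force it — 0 \nVdash (q \land (q \land p)) \land (\neg q \to p) since 0 fails q \land (q \land p).
1: forces it.
2: forces it.
Worlds forcing the formula: {1, 2}.

2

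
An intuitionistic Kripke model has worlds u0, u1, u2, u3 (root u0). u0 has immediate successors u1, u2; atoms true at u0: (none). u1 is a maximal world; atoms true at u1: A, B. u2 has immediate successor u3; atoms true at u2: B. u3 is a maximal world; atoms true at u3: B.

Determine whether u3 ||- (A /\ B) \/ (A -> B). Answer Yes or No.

Yes

u3 ||- (A /\ B) \/ (A -> B) via the disjunct A -> B.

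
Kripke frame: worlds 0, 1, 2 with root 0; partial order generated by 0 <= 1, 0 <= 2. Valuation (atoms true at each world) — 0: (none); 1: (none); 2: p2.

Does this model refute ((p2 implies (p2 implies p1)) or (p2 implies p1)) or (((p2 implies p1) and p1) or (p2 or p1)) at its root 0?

Yes

0 does not force ((p2 implies (p2 implies p1)) or (p2 implies p1)) or (((p2 implies p1) and p1) or (p2 or p1)): neither disjunct is forced at 0.
0 does not force (p2 implies (p2 implies p1)) or (p2 implies p1): neither disjunct is forced at 0.
0 does not force p2 implies (p2 implies p1): at the accessible world 2, 2 forces p2 but 2 does not force p2 implies p1.
So the root 0 does not force ((p2 implies (p2 implies p1)) or (p2 implies p1)) or (((p2 implies p1) and p1) or (p2 or p1)); the model is a countermodel.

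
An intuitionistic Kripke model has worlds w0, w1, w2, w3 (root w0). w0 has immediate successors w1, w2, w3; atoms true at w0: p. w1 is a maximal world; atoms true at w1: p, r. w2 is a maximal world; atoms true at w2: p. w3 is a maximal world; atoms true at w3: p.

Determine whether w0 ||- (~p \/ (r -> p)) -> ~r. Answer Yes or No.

w0 ||-/- (~p \/ (r -> p)) -> ~r: already at w0 itself, w0 ||- ~p \/ (r -> p) but w0 ||-/- ~r.
w0 ||-/- ~r since w1 is accessible from w0 and w1 ||- r.

No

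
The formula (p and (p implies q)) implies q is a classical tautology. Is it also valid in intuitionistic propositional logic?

This is modus ponens in implicational form, which is intuitionistically derivable.
If a world forces p and p implies q, then applying the implication at that world (which is accessible from itself) gives q.

Yes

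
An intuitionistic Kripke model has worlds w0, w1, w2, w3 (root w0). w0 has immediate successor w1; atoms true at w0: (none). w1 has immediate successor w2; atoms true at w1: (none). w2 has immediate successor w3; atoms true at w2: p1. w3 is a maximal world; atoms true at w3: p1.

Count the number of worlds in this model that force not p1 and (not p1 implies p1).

w0: does not force it — w0 does not force not p1 and (not p1 implies p1) since w0 fails not p1.
w1: does not force it — w1 does not force not p1 and (not p1 implies p1) since w1 fails not p1.
w2: does not force it.
w3: does not force it.
Worlds forcing the formula: { }.

0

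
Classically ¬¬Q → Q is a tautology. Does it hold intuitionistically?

This is double-negation elimination, which is not intuitionistically valid.
A Kripke countermodel: worlds u, v; order generated by u ≤ v; atoms true at each world — u:{}; v:{Q}.
u ⊮ ¬¬Q → Q: already at u itself, u ⊩ ¬¬Q but u ⊮ Q.
u lacks atom Q, so u ⊮ Q.
So the root u does not force the formula.

No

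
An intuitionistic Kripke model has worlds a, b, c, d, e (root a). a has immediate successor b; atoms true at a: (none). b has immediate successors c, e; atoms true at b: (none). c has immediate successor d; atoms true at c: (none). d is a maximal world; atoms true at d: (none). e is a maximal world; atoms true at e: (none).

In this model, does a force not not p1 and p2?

a does not force not not p1 and p2 since a fails not not p1.

No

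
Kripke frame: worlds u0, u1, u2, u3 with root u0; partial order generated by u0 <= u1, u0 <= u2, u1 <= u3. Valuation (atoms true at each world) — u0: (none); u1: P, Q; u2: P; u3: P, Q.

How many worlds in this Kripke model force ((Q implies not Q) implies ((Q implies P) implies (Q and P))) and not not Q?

u0: does not force it — u0 does not force ((Q implies not Q) implies ((Q implies P) implies (Q and P))) and not not Q since u0 fails (Q implies not Q) implies ((Q implies P) implies (Q and P)).
u1: forces it.
u2: does not force it — u2 does not force ((Q implies not Q) implies ((Q implies P) implies (Q and P))) and not not Q since u2 fails (Q implies not Q) implies ((Q implies P) implies (Q and P)).
u3: forces it.
Worlds forcing the formula: {u1, u3}.

2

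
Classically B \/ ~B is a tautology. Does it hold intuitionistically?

No

This is the law of excluded middle, which is not intuitionistically valid.
A Kripke countermodel: worlds u0, u1; order generated by u0 <= u1; atoms true at each world — u0:{}; u1:{B}.
u0 ||-/- B \/ ~B: neither disjunct is forced at u0.
u0 lacks atom B, so u0 ||-/- B.
So the root u0 does not force the formula.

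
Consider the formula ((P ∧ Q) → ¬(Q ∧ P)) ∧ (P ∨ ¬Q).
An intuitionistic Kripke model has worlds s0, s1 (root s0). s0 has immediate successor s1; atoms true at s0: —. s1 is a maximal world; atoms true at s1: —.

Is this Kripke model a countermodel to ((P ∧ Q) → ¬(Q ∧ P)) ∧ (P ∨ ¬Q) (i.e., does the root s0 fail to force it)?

s0 ⊩ ((P ∧ Q) → ¬(Q ∧ P)) ∧ (P ∨ ¬Q) since s0 forces both conjuncts.
So the root s0 forces ((P ∧ Q) → ¬(Q ∧ P)) ∧ (P ∨ ¬Q); the model is not a countermodel.

No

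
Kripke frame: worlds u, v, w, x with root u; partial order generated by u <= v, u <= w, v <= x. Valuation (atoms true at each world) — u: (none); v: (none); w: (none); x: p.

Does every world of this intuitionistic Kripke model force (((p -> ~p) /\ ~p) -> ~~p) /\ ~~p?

Not every world: u ||-/- (((p -> ~p) /\ ~p) -> ~~p) /\ ~~p.
u ||-/- (((p -> ~p) /\ ~p) -> ~~p) /\ ~~p since u fails ((p -> ~p) /\ ~p) -> ~~p.

No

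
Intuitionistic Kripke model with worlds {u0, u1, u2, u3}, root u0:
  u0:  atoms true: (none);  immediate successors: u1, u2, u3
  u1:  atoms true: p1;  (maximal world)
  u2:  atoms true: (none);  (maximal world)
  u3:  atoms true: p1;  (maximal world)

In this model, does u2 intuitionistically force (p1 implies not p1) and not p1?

Yes

u2 forces (p1 implies not p1) and not p1 since u2 forces both conjuncts.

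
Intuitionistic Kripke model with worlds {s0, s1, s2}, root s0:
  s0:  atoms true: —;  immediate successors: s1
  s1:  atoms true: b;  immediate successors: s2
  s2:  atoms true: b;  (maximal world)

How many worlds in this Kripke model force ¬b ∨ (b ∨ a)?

2

s0: does not force it — s0 ⊮ ¬b ∨ (b ∨ a): neither disjunct is forced at s0.
s1: forces it.
s2: forces it.
Worlds forcing the formula: {s1, s2}.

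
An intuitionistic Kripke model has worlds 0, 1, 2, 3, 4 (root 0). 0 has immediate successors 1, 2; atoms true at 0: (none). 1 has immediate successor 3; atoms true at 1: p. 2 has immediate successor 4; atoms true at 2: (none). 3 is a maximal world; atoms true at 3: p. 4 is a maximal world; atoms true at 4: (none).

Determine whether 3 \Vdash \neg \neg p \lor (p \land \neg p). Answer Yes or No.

Yes

3 \Vdash \neg \neg p \lor (p \land \neg p) via the disjunct \neg \neg p.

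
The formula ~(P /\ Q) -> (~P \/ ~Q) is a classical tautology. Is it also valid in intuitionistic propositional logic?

No

This is the constructively invalid direction of De Morgan's law for conjunction, which is not intuitionistically valid.
A Kripke countermodel: worlds u0, u1, u2; order generated by u0 <= u1, u0 <= u2; atoms true at each world — u0:{}; u1:{P}; u2:{Q}.
u0 ||-/- ~(P /\ Q) -> (~P \/ ~Q): already at u0 itself, u0 ||- ~(P /\ Q) but u0 ||-/- ~P \/ ~Q.
u0 ||-/- ~P \/ ~Q: neither disjunct is forced at u0.
u0 ||-/- ~P since u1 is accessible from u0 and u1 ||- P.
So the root u0 does not force the formula.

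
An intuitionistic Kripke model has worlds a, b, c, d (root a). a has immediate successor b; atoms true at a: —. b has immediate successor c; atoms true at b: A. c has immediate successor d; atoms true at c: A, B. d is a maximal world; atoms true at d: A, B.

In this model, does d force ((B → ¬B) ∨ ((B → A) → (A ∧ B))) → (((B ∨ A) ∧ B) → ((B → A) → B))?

d ⊩ ((B → ¬B) ∨ ((B → A) → (A ∧ B))) → (((B ∨ A) ∧ B) → ((B → A) → B)): every world accessible from d that forces (B → ¬B) ∨ ((B → A) → (A ∧ B)) (namely d) also forces ((B ∨ A) ∧ B) → ((B → A) → B).

Yes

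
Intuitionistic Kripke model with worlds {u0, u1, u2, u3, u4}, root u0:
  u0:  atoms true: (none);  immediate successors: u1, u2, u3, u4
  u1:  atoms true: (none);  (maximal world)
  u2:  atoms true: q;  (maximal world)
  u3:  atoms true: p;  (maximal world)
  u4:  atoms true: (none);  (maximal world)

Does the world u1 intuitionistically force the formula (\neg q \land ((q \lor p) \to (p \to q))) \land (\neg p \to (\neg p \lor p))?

u1 \Vdash (\neg q \land ((q \lor p) \to (p \to q))) \land (\neg p \to (\neg p \lor p)) since u1 forces both conjuncts.

Yes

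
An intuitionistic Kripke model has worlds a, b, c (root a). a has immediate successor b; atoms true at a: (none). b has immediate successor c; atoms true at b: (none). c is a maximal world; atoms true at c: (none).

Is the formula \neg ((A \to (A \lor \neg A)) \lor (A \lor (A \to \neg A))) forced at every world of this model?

No

Not every world: a \nVdash \neg ((A \to (A \lor \neg A)) \lor (A \lor (A \to \neg A))).
a \nVdash \neg ((A \to (A \lor \neg A)) \lor (A \lor (A \to \neg A))) since a is accessible from a and a \Vdash (A \to (A \lor \neg A)) \lor (A \lor (A \to \neg A)).
a \Vdash (A \to (A \lor \neg A)) \lor (A \lor (A \to \neg A)) via the disjunct A \to (A \lor \neg A).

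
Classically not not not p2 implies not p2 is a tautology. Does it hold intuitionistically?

This is triple-negation reduction, which is intuitionistically derivable.
Assume not not not p2 and suppose p2. Then not not p2 (double-negation introduction), contradicting not not not p2. So not p2.

Yes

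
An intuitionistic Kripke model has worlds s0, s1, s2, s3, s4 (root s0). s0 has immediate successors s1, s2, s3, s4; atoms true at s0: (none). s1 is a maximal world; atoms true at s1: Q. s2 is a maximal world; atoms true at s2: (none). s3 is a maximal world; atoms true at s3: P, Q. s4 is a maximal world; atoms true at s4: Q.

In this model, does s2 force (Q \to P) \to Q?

s2 \nVdash (Q \to P) \to Q: already at s2 itself, s2 \Vdash Q \to P but s2 \nVdash Q.
s2 lacks atom Q, so s2 \nVdash Q.

No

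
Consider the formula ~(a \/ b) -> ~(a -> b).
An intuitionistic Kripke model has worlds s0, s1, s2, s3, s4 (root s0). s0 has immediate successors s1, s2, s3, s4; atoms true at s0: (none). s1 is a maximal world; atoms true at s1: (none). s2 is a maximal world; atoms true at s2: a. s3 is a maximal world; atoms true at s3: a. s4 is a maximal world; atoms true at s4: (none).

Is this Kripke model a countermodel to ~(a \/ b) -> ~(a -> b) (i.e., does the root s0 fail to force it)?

s0 ||-/- ~(a \/ b) -> ~(a -> b): at the accessible world s1, s1 ||- ~(a \/ b) but s1 ||-/- ~(a -> b).
s1 ||-/- ~(a -> b) since s1 is accessible from s1 and s1 ||- a -> b.
s1 ||- a -> b vacuously: no world accessible from s1 forces the antecedent a.
So the root s0 does not force ~(a \/ b) -> ~(a -> b); the model is a countermodel.

Yes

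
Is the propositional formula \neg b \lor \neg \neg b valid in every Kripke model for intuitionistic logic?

No

This is the weak law of excluded middle, which is not intuitionistically valid.
A Kripke countermodel: worlds s0, s1, s2; order generated by s0 \le s1, s0 \le s2; atoms true at each world — s0:{}; s1:{b}; s2:{}.
s0 \nVdash \neg b \lor \neg \neg b: neither disjunct is forced at s0.
s0 \nVdash \neg b since s1 is accessible from s0 and s1 \Vdash b.
So the root s0 does not force the formula.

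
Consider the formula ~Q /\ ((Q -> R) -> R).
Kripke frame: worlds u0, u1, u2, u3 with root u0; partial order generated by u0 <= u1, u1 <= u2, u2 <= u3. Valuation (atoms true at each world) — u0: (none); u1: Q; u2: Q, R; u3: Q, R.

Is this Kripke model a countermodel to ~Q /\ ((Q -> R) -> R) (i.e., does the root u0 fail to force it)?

u0 ||-/- ~Q /\ ((Q -> R) -> R) since u0 fails ~Q.
So the root u0 does not force ~Q /\ ((Q -> R) -> R); the model is a countermodel.

Yes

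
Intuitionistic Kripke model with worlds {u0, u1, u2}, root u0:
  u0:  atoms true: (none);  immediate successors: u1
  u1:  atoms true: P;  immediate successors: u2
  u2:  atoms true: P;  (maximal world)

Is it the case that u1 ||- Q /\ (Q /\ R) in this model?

u1 ||-/- Q /\ (Q /\ R) since u1 fails Q.

No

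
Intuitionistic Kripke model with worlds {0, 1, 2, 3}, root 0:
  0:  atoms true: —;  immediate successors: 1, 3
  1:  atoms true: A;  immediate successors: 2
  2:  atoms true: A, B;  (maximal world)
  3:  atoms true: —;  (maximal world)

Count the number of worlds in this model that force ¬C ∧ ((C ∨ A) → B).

0: does not force it — 0 ⊮ ¬C ∧ ((C ∨ A) → B) since 0 fails (C ∨ A) → B.
1: does not force it — 1 ⊮ ¬C ∧ ((C ∨ A) → B) since 1 fails (C ∨ A) → B.
2: forces it.
3: forces it.
Worlds forcing the formula: {2, 3}.

2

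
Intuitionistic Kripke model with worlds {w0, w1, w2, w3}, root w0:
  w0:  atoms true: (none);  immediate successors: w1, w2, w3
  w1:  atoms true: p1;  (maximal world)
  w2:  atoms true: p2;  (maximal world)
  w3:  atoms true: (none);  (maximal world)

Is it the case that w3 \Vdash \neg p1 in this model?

w3 \Vdash \neg p1: no world accessible from w3 forces p1.

Yes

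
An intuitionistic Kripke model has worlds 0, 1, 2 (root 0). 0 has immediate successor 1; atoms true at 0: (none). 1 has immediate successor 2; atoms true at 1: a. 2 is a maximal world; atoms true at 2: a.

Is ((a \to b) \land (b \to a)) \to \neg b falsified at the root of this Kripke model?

No

0 \Vdash ((a \to b) \land (b \to a)) \to \neg b vacuously: no world accessible from 0 forces the antecedent (a \to b) \land (b \to a).
So the root 0 forces ((a \to b) \land (b \to a)) \to \neg b; the model is not a countermodel.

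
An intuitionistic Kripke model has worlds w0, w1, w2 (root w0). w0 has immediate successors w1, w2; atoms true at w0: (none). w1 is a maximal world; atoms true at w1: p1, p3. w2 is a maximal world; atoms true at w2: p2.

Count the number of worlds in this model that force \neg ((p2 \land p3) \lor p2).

w0: does not force it — w0 \nVdash \neg ((p2 \land p3) \lor p2) since w2 is accessible from w0 and w2 \Vdash (p2 \land p3) \lor p2.
w1: forces it.
w2: does not force it.
Worlds forcing the formula: {w1}.

1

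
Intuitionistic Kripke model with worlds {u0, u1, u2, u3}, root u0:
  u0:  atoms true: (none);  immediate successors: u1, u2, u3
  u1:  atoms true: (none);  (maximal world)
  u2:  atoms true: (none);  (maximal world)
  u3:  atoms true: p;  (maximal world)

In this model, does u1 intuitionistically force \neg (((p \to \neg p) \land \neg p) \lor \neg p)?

No

u1 \nVdash \neg (((p \to \neg p) \land \neg p) \lor \neg p) since u1 is accessible from u1 and u1 \Vdash ((p \to \neg p) \land \neg p) \lor \neg p.
u1 \Vdash ((p \to \neg p) \land \neg p) \lor \neg p via the disjunct (p \to \neg p) \land \neg p.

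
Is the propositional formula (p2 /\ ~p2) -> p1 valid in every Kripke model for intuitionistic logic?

Yes

This is an instance of ex falso quodlibet, which is intuitionistically derivable.
No world can force both p2 and ~p2, so the antecedent p2 /\ ~p2 is never forced and the implication holds vacuously at every world.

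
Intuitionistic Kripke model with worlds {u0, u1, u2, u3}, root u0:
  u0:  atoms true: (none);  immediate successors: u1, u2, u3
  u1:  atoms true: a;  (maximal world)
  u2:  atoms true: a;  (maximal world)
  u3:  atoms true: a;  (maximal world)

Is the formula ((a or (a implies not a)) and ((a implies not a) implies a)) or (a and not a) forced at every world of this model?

No

Not every world: u0 does not force ((a or (a implies not a)) and ((a implies not a) implies a)) or (a and not a).
u0 does not force ((a or (a implies not a)) and ((a implies not a) implies a)) or (a and not a): neither disjunct is forced at u0.
u0 does not force (a or (a implies not a)) and ((a implies not a) implies a) since u0 fails a or (a implies not a).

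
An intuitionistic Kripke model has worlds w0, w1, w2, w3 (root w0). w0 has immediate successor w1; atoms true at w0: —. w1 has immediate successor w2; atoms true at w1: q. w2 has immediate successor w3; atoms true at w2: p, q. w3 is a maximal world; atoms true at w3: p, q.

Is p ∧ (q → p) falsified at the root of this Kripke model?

w0 ⊮ p ∧ (q → p) since w0 fails p.
So the root w0 does not force p ∧ (q → p); the model is a countermodel.

Yes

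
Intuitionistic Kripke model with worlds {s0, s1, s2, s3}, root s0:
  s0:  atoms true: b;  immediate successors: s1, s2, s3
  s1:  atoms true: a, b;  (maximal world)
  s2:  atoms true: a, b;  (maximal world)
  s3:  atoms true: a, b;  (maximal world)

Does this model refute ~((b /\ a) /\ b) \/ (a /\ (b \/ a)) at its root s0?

s0 ||-/- ~((b /\ a) /\ b) \/ (a /\ (b \/ a)): neither disjunct is forced at s0.
s0 ||-/- ~((b /\ a) /\ b) since s1 is accessible from s0 and s1 ||- (b /\ a) /\ b.
s1 ||- (b /\ a) /\ b since s1 forces both conjuncts.
So the root s0 does not force ~((b /\ a) /\ b) \/ (a /\ (b \/ a)); the model is a countermodel.

Yes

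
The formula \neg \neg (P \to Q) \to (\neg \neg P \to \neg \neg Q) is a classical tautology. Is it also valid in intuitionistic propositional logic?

Yes

This is the distribution of double negation over implication, which is intuitionistically derivable.
Assume \neg \neg (P \to Q) and \neg \neg P; suppose \neg Q. Then P \to Q would give \neg P (by contraposition), contradicting \neg \neg P; so \neg (P \to Q), contradicting \neg \neg (P \to Q). Hence \neg \neg Q.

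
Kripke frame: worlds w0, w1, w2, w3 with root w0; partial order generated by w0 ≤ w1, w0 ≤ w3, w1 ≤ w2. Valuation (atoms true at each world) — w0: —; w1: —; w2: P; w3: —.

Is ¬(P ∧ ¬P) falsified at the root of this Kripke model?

w0 ⊩ ¬(P ∧ ¬P): no world accessible from w0 forces P ∧ ¬P.
So the root w0 forces ¬(P ∧ ¬P); the model is not a countermodel.

No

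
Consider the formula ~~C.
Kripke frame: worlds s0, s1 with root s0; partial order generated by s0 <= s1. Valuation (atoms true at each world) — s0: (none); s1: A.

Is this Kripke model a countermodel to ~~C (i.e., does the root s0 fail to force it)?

s0 ||-/- ~~C since s0 is accessible from s0 and s0 ||- ~C.
s0 ||- ~C: no world accessible from s0 forces C.
So the root s0 does not force ~~C; the model is a countermodel.

Yes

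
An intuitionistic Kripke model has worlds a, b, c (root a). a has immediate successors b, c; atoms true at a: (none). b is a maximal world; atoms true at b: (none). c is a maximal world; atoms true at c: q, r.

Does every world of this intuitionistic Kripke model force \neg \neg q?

Not every world: a \nVdash \neg \neg q.
a \nVdash \neg \neg q since b is accessible from a and b \Vdash \neg q.
b \Vdash \neg q: no world accessible from b forces q.

No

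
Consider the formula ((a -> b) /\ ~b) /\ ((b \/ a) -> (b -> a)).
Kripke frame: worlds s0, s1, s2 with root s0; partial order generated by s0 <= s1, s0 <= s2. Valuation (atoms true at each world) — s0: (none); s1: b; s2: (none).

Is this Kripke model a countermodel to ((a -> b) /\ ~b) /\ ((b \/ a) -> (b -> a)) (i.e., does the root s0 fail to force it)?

s0 ||-/- ((a -> b) /\ ~b) /\ ((b \/ a) -> (b -> a)) since s0 fails (a -> b) /\ ~b.
So the root s0 does not force ((a -> b) /\ ~b) /\ ((b \/ a) -> (b -> a)); the model is a countermodel.

Yes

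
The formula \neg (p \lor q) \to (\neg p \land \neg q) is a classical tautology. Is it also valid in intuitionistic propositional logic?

This is a constructively valid De Morgan direction (negated disjunction to conjunction of negations), which is intuitionistically derivable.
From \neg (p \lor q): if p held then p \lor q would, contradiction — so \neg p; similarly \neg q.

Yes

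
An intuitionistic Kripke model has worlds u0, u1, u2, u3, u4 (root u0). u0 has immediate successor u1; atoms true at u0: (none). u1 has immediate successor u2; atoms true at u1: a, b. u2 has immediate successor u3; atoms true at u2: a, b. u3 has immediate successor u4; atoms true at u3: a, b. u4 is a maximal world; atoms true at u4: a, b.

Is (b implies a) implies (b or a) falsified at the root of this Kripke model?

Yes

u0 does not force (b implies a) implies (b or a): already at u0 itself, u0 forces b implies a but u0 does not force b or a.
u0 does not force b or a: neither disjunct is forced at u0.
u0 lacks atom b, so u0 does not force b.
So the root u0 does not force (b implies a) implies (b or a); the model is a countermodel.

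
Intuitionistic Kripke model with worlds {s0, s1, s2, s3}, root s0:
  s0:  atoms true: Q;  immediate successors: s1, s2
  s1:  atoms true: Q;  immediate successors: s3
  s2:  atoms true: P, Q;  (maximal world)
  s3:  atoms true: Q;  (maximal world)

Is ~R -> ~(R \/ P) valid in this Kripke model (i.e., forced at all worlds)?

Not every world: s0 ||-/- ~R -> ~(R \/ P).
s0 ||-/- ~R -> ~(R \/ P): already at s0 itself, s0 ||- ~R but s0 ||-/- ~(R \/ P).
s0 ||-/- ~(R \/ P) since s2 is accessible from s0 and s2 ||- R \/ P.
s2 ||- R \/ P via the disjunct P.

No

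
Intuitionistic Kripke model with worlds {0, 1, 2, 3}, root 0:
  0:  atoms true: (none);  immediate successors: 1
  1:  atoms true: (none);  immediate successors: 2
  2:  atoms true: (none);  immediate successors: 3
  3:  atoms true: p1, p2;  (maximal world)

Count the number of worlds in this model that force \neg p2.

0

0: does not force it — 0 \nVdash \neg p2 since 3 is accessible from 0 and 3 \Vdash p2.
1: does not force it — 1 \nVdash \neg p2 since 3 is accessible from 1 and 3 \Vdash p2.
2: does not force it — 2 \nVdash \neg p2 since 3 is accessible from 2 and 3 \Vdash p2.
3: does not force it.
Worlds forcing the formula: { }.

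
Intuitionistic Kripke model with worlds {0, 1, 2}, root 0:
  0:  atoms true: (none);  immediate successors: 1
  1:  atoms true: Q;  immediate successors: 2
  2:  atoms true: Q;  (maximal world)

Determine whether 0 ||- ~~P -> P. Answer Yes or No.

Yes

0 ||- ~~P -> P vacuously: no world accessible from 0 forces the antecedent ~~P.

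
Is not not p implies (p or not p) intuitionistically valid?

No

This is a variant of double-negation elimination (deriving excluded middle from double negation), which is not intuitionistically valid.
A Kripke countermodel: worlds a, b; order generated by a <= b; atoms true at each world — a:{}; b:{p}.
a does not force not not p implies (p or not p): already at a itself, a forces not not p but a does not force p or not p.
a does not force p or not p: neither disjunct is forced at a.
a lacks atom p, so a does not force p.
So the root a does not force the formula.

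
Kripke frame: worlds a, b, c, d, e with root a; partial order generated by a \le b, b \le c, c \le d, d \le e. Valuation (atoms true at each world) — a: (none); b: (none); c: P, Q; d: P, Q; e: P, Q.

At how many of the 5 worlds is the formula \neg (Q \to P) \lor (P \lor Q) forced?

3

a: does not force it — a \nVdash \neg (Q \to P) \lor (P \lor Q): neither disjunct is forced at a.
b: does not force it.
c: forces it.
d: forces it.
e: forces it.
Worlds forcing the formula: {c, d, e}.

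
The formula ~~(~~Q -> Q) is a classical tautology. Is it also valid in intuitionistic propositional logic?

Yes

This is the double negation of double-negation elimination, which is intuitionistically derivable.
By Glivenko's theorem the double negation of any classical propositional tautology is intuitionistically provable; ~~Q -> Q is classically a tautology.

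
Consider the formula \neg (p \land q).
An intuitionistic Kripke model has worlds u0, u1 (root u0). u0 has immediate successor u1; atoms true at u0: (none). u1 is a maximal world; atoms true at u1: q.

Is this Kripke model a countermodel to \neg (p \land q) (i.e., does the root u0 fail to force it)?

u0 \Vdash \neg (p \land q): no world accessible from u0 forces p \land q.
So the root u0 forces \neg (p \land q); the model is not a countermodel.

No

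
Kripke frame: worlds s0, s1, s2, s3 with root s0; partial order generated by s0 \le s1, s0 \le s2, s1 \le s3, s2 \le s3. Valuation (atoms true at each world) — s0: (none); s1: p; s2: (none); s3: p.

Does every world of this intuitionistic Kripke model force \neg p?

No

Not every world: s0 \nVdash \neg p.
s0 \nVdash \neg p since s1 is accessible from s0 and s1 \Vdash p.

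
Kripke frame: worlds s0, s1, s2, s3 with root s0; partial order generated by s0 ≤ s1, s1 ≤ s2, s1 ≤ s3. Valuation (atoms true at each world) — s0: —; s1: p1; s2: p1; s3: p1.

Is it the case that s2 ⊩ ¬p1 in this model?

s2 ⊮ ¬p1 since s2 is accessible from s2 and s2 ⊩ p1.

No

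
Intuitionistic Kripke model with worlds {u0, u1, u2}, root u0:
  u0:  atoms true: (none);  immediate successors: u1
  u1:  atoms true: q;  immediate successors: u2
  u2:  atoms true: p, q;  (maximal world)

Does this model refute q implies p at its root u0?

u0 does not force q implies p: at the accessible world u1, u1 forces q but u1 does not force p.
u1 lacks atom p, so u1 does not force p.
So the root u0 does not force q implies p; the model is a countermodel.

Yes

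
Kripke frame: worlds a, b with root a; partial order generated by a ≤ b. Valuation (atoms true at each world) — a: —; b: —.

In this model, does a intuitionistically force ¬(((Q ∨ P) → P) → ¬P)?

a ⊮ ¬(((Q ∨ P) → P) → ¬P) since a is accessible from a and a ⊩ ((Q ∨ P) → P) → ¬P.
a ⊩ ((Q ∨ P) → P) → ¬P: every world accessible from a that forces (Q ∨ P) → P (namely a, b) also forces ¬P.

No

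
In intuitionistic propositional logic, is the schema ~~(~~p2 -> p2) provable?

Yes

This is the double negation of double-negation elimination, which is intuitionistically derivable.
By Glivenko's theorem the double negation of any classical propositional tautology is intuitionistically provable; ~~p2 -> p2 is classically a tautology.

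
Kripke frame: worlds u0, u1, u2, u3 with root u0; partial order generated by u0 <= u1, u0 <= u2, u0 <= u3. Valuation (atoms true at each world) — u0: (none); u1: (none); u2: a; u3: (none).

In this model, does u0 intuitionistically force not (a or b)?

No

u0 does not force not (a or b) since u2 is accessible from u0 and u2 forces a or b.
u2 forces a or b via the disjunct a.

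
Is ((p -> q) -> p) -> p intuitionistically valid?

This is Peirce's law, which is not intuitionistically valid.
A Kripke countermodel: worlds 0, 1; order generated by 0 <= 1; atoms true at each world — 0:{}; 1:{p}.
0 ||-/- ((p -> q) -> p) -> p: already at 0 itself, 0 ||- (p -> q) -> p but 0 ||-/- p.
0 lacks atom p, so 0 ||-/- p.
So the root 0 does not force the formula.

No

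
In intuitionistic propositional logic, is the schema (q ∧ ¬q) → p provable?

This is an instance of ex falso quodlibet, which is intuitionistically derivable.
No world can force both q and ¬q, so the antecedent q ∧ ¬q is never forced and the implication holds vacuously at every world.

Yes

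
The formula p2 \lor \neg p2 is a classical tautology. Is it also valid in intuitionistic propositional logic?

This is the law of excluded middle, which is not intuitionistically valid.
A Kripke countermodel: worlds u, v; order generated by u \le v; atoms true at each world — u:{}; v:{p2}.
u \nVdash p2 \lor \neg p2: neither disjunct is forced at u.
u lacks atom p2, so u \nVdash p2.
So the root u does not force the formula.

No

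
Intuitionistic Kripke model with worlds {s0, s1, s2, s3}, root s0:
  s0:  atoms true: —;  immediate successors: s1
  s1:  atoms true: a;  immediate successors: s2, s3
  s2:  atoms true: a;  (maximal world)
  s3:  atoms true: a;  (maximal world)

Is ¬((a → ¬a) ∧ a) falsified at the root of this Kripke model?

s0 ⊩ ¬((a → ¬a) ∧ a): no world accessible from s0 forces (a → ¬a) ∧ a.
So the root s0 forces ¬((a → ¬a) ∧ a); the model is not a countermodel.

No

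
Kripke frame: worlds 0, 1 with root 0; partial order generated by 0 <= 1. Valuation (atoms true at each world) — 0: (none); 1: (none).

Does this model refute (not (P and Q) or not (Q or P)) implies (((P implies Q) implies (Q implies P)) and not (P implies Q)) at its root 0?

0 does not force (not (P and Q) or not (Q or P)) implies (((P implies Q) implies (Q implies P)) and not (P implies Q)): already at 0 itself, 0 forces not (P and Q) or not (Q or P) but 0 does not force ((P implies Q) implies (Q implies P)) and not (P implies Q).
0 does not force ((P implies Q) implies (Q implies P)) and not (P implies Q) since 0 fails not (P implies Q).
So the root 0 does not force (not (P and Q) or not (Q or P)) implies (((P implies Q) implies (Q implies P)) and not (P implies Q)); the model is a countermodel.

Yes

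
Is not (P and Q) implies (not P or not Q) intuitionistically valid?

No

This is the constructively invalid direction of De Morgan's law for conjunction, which is not intuitionistically valid.
A Kripke countermodel: worlds u0, u1, u2; order generated by u0 <= u1, u0 <= u2; atoms true at each world — u0:{}; u1:{P}; u2:{Q}.
u0 does not force not (P and Q) implies (not P or not Q): already at u0 itself, u0 forces not (P and Q) but u0 does not force not P or not Q.
u0 does not force not P or not Q: neither disjunct is forced at u0.
u0 does not force not P since u1 is accessible from u0 and u1 forces P.
So the root u0 does not force the formula.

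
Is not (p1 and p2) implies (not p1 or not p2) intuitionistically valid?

This is the constructively invalid direction of De Morgan's law for conjunction, which is not intuitionistically valid.
A Kripke countermodel: worlds u, v, w; order generated by u <= v, u <= w; atoms true at each world — u:{}; v:{p1}; w:{p2}.
u does not force not (p1 and p2) implies (not p1 or not p2): already at u itself, u forces not (p1 and p2) but u does not force not p1 or not p2.
u does not force not p1 or not p2: neither disjunct is forced at u.
u does not force not p1 since v is accessible from u and v forces p1.
So the root u does not force the formula.

No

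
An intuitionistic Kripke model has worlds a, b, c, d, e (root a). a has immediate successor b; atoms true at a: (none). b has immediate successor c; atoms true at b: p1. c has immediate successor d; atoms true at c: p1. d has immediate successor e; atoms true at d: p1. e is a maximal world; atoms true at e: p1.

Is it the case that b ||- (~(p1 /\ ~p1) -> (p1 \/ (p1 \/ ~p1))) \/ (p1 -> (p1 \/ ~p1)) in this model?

Yes

b ||- (~(p1 /\ ~p1) -> (p1 \/ (p1 \/ ~p1))) \/ (p1 -> (p1 \/ ~p1)) via the disjunct ~(p1 /\ ~p1) -> (p1 \/ (p1 \/ ~p1)).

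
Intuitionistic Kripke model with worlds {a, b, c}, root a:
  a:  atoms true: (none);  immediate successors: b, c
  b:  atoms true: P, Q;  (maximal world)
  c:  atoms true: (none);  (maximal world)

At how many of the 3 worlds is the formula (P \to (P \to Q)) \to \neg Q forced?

a: does not force it — a \nVdash (P \to (P \to Q)) \to \neg Q: already at a itself, a \Vdash P \to (P \to Q) but a \nVdash \neg Q.
b: does not force it.
c: forces it.
Worlds forcing the formula: {c}.

1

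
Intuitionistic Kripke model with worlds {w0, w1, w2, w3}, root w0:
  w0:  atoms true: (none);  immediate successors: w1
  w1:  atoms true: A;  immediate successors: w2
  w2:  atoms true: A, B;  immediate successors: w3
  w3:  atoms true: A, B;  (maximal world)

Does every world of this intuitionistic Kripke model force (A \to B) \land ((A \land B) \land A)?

No

Not every world: w0 \nVdash (A \to B) \land ((A \land B) \land A).
w0 \nVdash (A \to B) \land ((A \land B) \land A) since w0 fails A \to B.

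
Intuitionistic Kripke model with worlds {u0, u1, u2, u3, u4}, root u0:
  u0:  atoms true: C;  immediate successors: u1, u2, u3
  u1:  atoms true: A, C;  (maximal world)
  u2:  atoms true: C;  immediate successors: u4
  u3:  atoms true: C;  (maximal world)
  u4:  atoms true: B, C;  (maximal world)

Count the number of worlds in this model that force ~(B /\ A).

u0: forces it.
u1: forces it.
u2: forces it.
u3: forces it.
u4: forces it.
Worlds forcing the formula: {u0, u1, u2, u3, u4}.

5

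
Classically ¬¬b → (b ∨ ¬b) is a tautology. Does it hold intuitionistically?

No

This is a variant of double-negation elimination (deriving excluded middle from double negation), which is not intuitionistically valid.
A Kripke countermodel: worlds u0, u1; order generated by u0 ≤ u1; atoms true at each world — u0:{}; u1:{b}.
u0 ⊮ ¬¬b → (b ∨ ¬b): already at u0 itself, u0 ⊩ ¬¬b but u0 ⊮ b ∨ ¬b.
u0 ⊮ b ∨ ¬b: neither disjunct is forced at u0.
u0 lacks atom b, so u0 ⊮ b.
So the root u0 does not force the formula.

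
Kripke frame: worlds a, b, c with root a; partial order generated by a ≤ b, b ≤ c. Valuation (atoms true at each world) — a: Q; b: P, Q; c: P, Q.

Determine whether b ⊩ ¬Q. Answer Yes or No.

b ⊮ ¬Q since b is accessible from b and b ⊩ Q.

No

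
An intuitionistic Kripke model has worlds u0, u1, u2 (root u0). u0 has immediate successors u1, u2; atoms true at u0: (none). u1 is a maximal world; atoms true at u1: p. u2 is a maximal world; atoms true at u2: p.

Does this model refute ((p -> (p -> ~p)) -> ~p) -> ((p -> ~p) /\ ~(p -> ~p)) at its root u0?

u0 ||-/- ((p -> (p -> ~p)) -> ~p) -> ((p -> ~p) /\ ~(p -> ~p)): already at u0 itself, u0 ||- (p -> (p -> ~p)) -> ~p but u0 ||-/- (p -> ~p) /\ ~(p -> ~p).
u0 ||-/- (p -> ~p) /\ ~(p -> ~p) since u0 fails p -> ~p.
So the root u0 does not force ((p -> (p -> ~p)) -> ~p) -> ((p -> ~p) /\ ~(p -> ~p)); the model is a countermodel.

Yes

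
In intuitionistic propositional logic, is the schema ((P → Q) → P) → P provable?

No

This is Peirce's law, which is not intuitionistically valid.
A Kripke countermodel: worlds w0, w1; order generated by w0 ≤ w1; atoms true at each world — w0:{}; w1:{P}.
w0 ⊮ ((P → Q) → P) → P: already at w0 itself, w0 ⊩ (P → Q) → P but w0 ⊮ P.
w0 lacks atom P, so w0 ⊮ P.
So the root w0 does not force the formula.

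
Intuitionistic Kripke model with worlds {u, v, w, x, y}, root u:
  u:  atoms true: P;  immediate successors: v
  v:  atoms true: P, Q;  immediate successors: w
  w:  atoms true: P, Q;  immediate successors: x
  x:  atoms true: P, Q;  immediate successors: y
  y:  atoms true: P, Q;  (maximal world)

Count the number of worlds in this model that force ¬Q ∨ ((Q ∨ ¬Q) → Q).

u: forces it.
v: forces it.
w: forces it.
x: forces it.
y: forces it.
Worlds forcing the formula: {u, v, w, x, y}.

5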